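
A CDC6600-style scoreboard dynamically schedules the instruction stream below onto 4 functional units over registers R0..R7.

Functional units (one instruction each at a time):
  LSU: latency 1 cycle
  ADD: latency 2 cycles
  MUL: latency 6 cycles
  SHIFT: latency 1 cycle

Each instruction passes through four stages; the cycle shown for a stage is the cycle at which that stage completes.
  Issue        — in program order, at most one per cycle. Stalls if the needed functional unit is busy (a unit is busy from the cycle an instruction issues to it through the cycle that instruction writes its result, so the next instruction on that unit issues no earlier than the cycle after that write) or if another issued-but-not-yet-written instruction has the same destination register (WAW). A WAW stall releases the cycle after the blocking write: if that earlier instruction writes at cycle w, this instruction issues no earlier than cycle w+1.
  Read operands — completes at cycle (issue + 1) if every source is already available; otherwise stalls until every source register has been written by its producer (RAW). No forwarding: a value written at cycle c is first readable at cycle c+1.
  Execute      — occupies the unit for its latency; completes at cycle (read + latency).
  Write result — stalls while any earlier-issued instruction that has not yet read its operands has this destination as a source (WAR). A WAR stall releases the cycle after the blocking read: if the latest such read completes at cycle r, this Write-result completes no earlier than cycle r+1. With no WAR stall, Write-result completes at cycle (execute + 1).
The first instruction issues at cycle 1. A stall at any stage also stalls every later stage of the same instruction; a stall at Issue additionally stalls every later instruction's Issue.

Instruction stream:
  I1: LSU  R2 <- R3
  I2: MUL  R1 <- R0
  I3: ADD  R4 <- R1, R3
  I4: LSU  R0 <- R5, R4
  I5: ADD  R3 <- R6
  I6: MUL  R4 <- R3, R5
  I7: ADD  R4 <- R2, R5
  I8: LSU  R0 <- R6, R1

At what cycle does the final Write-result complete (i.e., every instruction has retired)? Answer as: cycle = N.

cycle = 32

c1: I1→LSU
c2: I1 RO | I2→MUL
c3: I1 EX | I2 RO | I3→ADD
c4: I1 WR R2
c5: I4→LSU
c9: I2 EX
c10: I2 WR R1
c11: I3 RO
c13: I3 EX
c14: I3 WR R4
c15: I4 RO | I5→ADD
c16: I4 EX | I5 RO | I6→MUL
c17: I4 WR R0
c18: I5 EX
c19: I5 WR R3
c20: I6 RO
c26: I6 EX
c27: I6 WR R4
c28: I7→ADD
c29: I7 RO | I8→LSU
c30: I8 RO
c31: I7 EX | I8 EX
c32: I7 WR R4 | I8 WR R0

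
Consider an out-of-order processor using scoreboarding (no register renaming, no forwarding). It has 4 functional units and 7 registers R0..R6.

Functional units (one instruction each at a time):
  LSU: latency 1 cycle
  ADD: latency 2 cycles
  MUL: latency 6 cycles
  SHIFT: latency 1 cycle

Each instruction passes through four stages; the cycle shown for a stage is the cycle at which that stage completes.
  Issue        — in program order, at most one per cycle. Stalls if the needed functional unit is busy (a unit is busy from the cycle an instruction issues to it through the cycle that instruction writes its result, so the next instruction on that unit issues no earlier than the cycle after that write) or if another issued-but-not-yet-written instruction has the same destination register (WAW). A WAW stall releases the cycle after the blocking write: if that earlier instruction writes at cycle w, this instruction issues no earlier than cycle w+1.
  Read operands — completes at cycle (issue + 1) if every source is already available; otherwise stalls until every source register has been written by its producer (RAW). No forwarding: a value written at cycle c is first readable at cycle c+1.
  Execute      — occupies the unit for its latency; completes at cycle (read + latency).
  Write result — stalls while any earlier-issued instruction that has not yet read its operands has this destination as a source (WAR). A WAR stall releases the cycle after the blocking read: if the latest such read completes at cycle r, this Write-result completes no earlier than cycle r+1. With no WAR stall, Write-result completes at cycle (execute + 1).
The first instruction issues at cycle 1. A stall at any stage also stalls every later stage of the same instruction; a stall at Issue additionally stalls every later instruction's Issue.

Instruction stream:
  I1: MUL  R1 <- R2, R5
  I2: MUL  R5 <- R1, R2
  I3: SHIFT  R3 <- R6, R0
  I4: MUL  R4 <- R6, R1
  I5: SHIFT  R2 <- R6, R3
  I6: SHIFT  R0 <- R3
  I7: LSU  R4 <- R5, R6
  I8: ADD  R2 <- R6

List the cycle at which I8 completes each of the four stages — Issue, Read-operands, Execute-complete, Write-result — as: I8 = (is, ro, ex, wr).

[1] I1 issues→MUL
[2] I1 reads
[8] I1 exec-done
[9] I1 writes R1
[10] I2 issues→MUL
[11] I2 reads; I3 issues→SHIFT
[12] I3 reads
[13] I3 exec-done
[14] I3 writes R3
[17] I2 exec-done
[18] I2 writes R5
[19] I4 issues→MUL
[20] I4 reads; I5 issues→SHIFT
[21] I5 reads
[22] I5 exec-done
[23] I5 writes R2
[24] I6 issues→SHIFT
[25] I6 reads
[26] I4 exec-done; I6 exec-done
[27] I4 writes R4; I6 writes R0
[28] I7 issues→LSU
[29] I7 reads; I8 issues→ADD
[30] I7 exec-done; I8 reads
[31] I7 writes R4
[32] I8 exec-done
[33] I8 writes R2

I8 = (29, 30, 32, 33)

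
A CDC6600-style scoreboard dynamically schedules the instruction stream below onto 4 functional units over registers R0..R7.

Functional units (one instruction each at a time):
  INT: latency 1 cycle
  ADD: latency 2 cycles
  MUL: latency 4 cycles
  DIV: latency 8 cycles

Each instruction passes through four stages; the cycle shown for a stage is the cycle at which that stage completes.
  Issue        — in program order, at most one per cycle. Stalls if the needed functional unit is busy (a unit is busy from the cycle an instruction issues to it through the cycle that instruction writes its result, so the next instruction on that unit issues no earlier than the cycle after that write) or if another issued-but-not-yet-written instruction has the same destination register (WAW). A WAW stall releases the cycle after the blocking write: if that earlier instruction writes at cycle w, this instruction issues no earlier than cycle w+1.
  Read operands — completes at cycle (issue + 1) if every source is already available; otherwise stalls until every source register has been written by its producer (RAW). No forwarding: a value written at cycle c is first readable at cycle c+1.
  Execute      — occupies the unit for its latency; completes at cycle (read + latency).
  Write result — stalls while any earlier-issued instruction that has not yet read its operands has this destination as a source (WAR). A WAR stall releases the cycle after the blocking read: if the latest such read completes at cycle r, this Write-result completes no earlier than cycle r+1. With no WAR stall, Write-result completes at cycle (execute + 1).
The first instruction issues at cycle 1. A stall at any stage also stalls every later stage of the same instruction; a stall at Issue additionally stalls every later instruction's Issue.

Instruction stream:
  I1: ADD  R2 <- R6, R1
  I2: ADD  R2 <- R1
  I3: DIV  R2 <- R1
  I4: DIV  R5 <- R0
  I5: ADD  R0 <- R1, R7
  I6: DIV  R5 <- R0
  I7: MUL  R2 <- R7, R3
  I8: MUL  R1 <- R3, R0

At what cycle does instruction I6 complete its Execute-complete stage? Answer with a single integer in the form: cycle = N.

cycle = 42

[1] issue I1 (ADD)
[2] I1 read-ops
[4] I1 finished on ADD
[5] I1→R2
[6] issue I2 (ADD)
[7] I2 read-ops
[9] I2 finished on ADD
[10] I2→R2
[11] issue I3 (DIV)
[12] I3 read-ops
[20] I3 finished on DIV
[21] I3→R2
[22] issue I4 (DIV)
[23] I4 read-ops · issue I5 (ADD)
[24] I5 read-ops
[26] I5 finished on ADD
[27] I5→R0
[31] I4 finished on DIV
[32] I4→R5
[33] issue I6 (DIV)
[34] I6 read-ops · issue I7 (MUL)
[35] I7 read-ops
[39] I7 finished on MUL
[40] I7→R2
[41] issue I8 (MUL)
[42] I6 finished on DIV · I8 read-ops
[43] I6→R5
[46] I8 finished on MUL
[47] I8→R1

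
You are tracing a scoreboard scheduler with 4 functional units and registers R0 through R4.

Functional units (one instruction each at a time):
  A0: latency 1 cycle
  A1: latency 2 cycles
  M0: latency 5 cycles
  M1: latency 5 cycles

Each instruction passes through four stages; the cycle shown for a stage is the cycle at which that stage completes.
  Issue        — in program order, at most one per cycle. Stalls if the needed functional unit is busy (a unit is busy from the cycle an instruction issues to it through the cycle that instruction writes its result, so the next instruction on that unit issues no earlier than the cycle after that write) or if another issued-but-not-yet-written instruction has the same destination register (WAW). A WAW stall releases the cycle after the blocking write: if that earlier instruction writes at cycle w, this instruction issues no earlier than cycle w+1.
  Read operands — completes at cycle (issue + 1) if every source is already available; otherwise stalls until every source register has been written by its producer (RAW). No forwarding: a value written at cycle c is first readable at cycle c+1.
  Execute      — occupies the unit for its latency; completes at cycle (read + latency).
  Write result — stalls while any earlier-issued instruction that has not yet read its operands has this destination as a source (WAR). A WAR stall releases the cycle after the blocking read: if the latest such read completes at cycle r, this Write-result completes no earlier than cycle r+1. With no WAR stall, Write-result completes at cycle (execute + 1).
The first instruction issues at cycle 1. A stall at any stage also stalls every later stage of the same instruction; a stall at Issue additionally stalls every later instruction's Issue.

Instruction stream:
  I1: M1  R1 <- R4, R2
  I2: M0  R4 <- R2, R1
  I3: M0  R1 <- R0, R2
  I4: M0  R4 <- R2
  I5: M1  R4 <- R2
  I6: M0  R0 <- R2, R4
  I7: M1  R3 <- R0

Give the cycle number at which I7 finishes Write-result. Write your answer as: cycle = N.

[I1] 1/2/7/8
[I2] 2/9/14/15  (RAW R1: wait I1 write@8)
[I3] 16/17/22/23  (struct: M0 busy until I2 writes@15)
[I4] 24/25/30/31  (struct: M0 busy until I3 writes@23)
[I5] 32/33/38/39  (WAW R4: wait I4 write@31)
[I6] 33/40/45/46  (RAW R4: wait I5 write@39)
[I7] 40/47/52/53  (struct: M1 busy until I5 writes@39; RAW R0: wait I6 write@46)

cycle = 53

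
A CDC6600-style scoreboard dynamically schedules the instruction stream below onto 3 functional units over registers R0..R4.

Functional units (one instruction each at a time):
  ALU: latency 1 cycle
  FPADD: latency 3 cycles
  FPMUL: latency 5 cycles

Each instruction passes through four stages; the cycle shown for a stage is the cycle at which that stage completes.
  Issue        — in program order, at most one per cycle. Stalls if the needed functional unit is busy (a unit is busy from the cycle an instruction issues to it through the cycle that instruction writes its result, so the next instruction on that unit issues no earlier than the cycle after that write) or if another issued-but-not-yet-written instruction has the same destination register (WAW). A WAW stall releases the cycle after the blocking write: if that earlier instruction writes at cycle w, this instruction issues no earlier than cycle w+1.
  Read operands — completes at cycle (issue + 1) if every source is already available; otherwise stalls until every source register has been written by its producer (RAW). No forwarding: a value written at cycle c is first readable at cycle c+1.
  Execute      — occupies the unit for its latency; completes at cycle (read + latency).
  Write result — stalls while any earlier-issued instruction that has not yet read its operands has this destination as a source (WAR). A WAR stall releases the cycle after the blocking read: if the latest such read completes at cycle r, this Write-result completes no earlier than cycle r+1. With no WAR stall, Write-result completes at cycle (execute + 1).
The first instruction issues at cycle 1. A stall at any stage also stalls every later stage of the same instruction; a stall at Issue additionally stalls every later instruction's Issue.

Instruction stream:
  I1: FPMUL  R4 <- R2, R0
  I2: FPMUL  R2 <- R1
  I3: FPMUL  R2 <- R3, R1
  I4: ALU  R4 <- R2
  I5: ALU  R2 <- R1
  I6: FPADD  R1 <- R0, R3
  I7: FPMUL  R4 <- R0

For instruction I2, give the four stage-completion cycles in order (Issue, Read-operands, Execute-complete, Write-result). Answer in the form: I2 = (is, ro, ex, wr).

[1] I1→FPMUL
[2] I1 RO
[7] I1 EX
[8] I1 WR R4
[9] I2→FPMUL
[10] I2 RO
[15] I2 EX
[16] I2 WR R2
[17] I3→FPMUL
[18] I3 RO · I4→ALU
[23] I3 EX
[24] I3 WR R2
[25] I4 RO
[26] I4 EX
[27] I4 WR R4
[28] I5→ALU
[29] I5 RO · I6→FPADD
[30] I5 EX · I6 RO · I7→FPMUL
[31] I5 WR R2 · I7 RO
[33] I6 EX
[34] I6 WR R1
[36] I7 EX
[37] I7 WR R4

I2 = (9, 10, 15, 16)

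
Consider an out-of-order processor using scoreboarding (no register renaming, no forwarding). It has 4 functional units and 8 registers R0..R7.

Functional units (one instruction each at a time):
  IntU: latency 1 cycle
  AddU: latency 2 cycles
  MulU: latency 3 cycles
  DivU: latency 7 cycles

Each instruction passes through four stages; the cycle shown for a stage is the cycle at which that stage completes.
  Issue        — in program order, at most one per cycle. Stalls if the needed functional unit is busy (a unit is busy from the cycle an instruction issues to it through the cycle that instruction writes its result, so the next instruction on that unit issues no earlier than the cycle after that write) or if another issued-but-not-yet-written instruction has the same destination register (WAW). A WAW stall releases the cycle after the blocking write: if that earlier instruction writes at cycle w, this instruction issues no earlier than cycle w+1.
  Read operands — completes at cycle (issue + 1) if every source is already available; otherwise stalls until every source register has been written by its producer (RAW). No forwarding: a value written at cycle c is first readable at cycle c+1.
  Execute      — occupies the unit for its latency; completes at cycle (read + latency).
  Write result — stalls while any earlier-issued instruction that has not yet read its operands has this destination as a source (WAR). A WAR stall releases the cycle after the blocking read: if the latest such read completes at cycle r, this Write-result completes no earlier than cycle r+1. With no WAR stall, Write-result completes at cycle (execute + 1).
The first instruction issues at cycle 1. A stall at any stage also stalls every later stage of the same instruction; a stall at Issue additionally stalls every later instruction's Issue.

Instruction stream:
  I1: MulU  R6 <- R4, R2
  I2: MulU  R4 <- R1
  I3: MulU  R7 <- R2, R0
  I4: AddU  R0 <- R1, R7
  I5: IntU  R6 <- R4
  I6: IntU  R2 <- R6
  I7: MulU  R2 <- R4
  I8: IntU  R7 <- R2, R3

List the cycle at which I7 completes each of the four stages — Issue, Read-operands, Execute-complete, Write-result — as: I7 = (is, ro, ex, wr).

[I1] 1/2/5/6
[I2] 7/8/11/12  (struct: MulU busy until I1 writes@6)
[I3] 13/14/17/18  (struct: MulU busy until I2 writes@12)
[I4] 14/19/21/22  (RAW R7: wait I3 write@18)
[I5] 15/16/17/18
[I6] 19/20/21/22  (struct: IntU busy until I5 writes@18)
[I7] 23/24/27/28  (WAW R2: wait I6 write@22)
[I8] 24/29/30/31  (RAW R2: wait I7 write@28)

I7 = (23, 24, 27, 28)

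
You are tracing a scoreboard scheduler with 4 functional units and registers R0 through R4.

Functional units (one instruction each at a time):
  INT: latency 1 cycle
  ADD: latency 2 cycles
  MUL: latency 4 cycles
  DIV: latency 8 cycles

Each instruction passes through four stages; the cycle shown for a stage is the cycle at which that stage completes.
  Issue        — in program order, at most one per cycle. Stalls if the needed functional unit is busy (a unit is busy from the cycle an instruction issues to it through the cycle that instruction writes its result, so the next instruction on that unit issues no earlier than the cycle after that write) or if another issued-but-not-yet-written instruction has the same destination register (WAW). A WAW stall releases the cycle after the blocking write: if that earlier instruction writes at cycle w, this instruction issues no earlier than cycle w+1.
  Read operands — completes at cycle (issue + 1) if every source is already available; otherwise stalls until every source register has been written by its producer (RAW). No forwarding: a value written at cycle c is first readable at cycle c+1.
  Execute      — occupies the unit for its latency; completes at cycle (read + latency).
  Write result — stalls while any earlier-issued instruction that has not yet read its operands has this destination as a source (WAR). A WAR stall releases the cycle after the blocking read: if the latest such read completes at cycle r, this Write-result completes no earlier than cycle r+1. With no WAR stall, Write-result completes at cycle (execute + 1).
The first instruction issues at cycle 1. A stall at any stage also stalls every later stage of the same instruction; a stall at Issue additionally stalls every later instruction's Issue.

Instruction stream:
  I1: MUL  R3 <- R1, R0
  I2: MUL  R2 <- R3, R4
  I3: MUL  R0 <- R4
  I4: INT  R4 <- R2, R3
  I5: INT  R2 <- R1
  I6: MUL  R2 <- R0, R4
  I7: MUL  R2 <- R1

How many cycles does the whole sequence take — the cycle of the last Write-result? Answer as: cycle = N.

cycle = 37

I1 -> (1, 2, 6, 7)
I2 -> (8, 9, 13, 14)  // struct: MUL busy until I1 writes@7
I3 -> (15, 16, 20, 21)  // struct: MUL busy until I2 writes@14
I4 -> (16, 17, 18, 19)
I5 -> (20, 21, 22, 23)  // struct: INT busy until I4 writes@19
I6 -> (24, 25, 29, 30)  // WAW R2: wait I5 write@23
I7 -> (31, 32, 36, 37)  // struct: MUL busy until I6 writes@30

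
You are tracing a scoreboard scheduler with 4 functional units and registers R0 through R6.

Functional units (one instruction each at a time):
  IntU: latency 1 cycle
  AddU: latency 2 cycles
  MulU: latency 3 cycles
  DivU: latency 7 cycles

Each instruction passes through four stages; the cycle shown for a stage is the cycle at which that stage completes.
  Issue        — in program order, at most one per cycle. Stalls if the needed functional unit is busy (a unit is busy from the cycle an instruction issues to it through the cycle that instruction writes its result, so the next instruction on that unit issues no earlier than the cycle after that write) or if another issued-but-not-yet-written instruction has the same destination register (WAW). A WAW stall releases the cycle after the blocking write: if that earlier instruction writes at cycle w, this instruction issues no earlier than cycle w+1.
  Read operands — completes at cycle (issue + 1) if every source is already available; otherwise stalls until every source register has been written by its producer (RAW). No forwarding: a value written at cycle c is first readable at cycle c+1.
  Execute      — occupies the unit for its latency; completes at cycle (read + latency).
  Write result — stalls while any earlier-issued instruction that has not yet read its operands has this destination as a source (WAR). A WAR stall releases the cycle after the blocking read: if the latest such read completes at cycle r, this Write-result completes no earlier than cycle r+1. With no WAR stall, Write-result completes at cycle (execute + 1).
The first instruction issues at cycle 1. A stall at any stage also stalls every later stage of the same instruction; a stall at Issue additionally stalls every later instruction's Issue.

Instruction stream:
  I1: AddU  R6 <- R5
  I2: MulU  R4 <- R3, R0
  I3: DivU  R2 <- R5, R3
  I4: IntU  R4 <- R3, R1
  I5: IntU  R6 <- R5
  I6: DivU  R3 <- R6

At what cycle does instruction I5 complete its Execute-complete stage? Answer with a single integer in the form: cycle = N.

cycle = 14

cycle 1: issue I1 (AddU)
cycle 2: I1 read-ops; issue I2 (MulU)
cycle 3: I2 read-ops; issue I3 (DivU)
cycle 4: I1 finished on AddU; I3 read-ops
cycle 5: I1→R6
cycle 6: I2 finished on MulU
cycle 7: I2→R4
cycle 8: issue I4 (IntU)
cycle 9: I4 read-ops
cycle 10: I4 finished on IntU
cycle 11: I3 finished on DivU; I4→R4
cycle 12: I3→R2; issue I5 (IntU)
cycle 13: I5 read-ops; issue I6 (DivU)
cycle 14: I5 finished on IntU
cycle 15: I5→R6
cycle 16: I6 read-ops
cycle 23: I6 finished on DivU
cycle 24: I6→R3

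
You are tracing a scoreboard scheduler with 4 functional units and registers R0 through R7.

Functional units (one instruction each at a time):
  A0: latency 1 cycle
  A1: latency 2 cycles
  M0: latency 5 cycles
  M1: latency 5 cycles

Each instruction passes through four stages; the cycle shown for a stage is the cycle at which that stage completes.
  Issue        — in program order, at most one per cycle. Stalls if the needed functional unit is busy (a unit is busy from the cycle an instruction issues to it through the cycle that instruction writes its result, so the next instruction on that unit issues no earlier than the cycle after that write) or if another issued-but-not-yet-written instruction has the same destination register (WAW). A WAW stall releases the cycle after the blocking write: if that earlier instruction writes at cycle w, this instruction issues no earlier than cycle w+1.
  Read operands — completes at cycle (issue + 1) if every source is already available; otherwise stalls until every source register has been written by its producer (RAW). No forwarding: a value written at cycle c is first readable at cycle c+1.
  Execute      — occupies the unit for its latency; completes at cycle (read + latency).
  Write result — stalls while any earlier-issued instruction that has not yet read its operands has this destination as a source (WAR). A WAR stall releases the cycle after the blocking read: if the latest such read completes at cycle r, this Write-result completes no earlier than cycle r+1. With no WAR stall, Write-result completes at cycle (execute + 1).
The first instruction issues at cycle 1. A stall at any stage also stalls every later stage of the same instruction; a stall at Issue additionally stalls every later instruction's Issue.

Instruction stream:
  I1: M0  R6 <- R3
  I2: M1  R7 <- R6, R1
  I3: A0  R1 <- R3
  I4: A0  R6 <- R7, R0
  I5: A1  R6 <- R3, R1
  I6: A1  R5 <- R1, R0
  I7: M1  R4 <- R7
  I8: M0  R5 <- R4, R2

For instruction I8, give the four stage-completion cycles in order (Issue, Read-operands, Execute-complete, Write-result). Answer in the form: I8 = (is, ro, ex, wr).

I8 = (29, 33, 38, 39)

I1: IS=1 RO=2 EX=7 WR=8
I2: IS=2 RO=9 EX=14 WR=15  [RAW R6: wait I1 write@8]
I3: IS=3 RO=4 EX=5 WR=10  [WAR R1: wait I2 read@9]
I4: IS=11 RO=16 EX=17 WR=18  [struct: A0 busy until I3 writes@10; RAW R7: wait I2 write@15]
I5: IS=19 RO=20 EX=22 WR=23  [WAW R6: wait I4 write@18]
I6: IS=24 RO=25 EX=27 WR=28  [struct: A1 busy until I5 writes@23]
I7: IS=25 RO=26 EX=31 WR=32
I8: IS=29 RO=33 EX=38 WR=39  [WAW R5: wait I6 write@28; RAW R4: wait I7 write@32]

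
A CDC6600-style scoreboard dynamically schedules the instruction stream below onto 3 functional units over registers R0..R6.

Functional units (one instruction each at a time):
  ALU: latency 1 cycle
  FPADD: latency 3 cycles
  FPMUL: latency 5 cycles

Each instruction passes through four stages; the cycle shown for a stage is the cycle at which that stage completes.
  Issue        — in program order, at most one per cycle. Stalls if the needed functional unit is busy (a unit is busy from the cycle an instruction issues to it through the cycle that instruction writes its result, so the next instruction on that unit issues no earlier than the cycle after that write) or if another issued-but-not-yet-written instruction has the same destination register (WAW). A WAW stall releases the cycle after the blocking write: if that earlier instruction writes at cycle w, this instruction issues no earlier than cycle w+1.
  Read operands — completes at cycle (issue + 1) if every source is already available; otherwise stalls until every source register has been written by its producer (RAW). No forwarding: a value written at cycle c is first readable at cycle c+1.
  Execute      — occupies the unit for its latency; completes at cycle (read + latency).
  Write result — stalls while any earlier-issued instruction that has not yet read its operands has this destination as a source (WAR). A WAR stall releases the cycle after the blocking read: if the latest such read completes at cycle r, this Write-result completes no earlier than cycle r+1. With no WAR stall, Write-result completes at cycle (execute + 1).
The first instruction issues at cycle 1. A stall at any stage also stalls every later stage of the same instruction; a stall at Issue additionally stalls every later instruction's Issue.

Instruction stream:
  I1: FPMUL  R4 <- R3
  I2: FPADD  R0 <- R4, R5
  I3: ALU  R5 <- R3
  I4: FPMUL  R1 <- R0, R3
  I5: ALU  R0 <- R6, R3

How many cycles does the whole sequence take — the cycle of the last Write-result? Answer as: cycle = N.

  I1 | 1 | 2 | 7 | 8
  I2 | 2 | 9 | 12 | 13   RAW R4: wait I1 write@8
  I3 | 3 | 4 | 5 | 10   WAR R5: wait I2 read@9
  I4 | 9 | 14 | 19 | 20   struct: FPMUL busy until I1 writes@8 · RAW R0: wait I2 write@13
  I5 | 14 | 15 | 16 | 17   WAW R0: wait I2 write@13

cycle = 20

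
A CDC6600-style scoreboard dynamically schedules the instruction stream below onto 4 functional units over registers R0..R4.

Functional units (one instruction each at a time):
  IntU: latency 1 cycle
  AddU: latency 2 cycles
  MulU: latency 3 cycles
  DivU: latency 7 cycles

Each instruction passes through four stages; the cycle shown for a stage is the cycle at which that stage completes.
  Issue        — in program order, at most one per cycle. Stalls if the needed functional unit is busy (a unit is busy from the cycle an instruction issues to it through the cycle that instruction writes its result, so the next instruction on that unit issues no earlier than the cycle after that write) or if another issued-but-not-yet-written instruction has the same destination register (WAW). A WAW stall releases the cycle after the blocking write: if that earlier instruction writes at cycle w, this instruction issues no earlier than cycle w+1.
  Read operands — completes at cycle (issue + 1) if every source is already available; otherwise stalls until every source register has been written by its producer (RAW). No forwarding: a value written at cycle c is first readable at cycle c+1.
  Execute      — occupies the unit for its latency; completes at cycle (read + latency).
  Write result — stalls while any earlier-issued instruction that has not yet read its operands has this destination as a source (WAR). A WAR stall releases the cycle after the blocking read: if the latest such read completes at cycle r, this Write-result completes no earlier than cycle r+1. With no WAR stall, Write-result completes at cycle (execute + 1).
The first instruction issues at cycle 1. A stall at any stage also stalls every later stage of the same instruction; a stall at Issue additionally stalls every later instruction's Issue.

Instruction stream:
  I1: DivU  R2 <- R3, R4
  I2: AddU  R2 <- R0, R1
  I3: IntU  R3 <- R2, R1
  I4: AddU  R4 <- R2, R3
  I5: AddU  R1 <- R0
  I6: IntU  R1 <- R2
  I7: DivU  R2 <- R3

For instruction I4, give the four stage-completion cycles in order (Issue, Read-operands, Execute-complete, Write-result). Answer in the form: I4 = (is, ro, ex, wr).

I1  is:1  ro:2  ex:9  wr:10
I2  is:11  ro:12  ex:14  wr:15  — WAW R2: wait I1 write@10
I3  is:12  ro:16  ex:17  wr:18  — RAW R2: wait I2 write@15
I4  is:16  ro:19  ex:21  wr:22  — struct: AddU busy until I2 writes@15, RAW R3: wait I3 write@18
I5  is:23  ro:24  ex:26  wr:27  — struct: AddU busy until I4 writes@22
I6  is:28  ro:29  ex:30  wr:31  — WAW R1: wait I5 write@27
I7  is:29  ro:30  ex:37  wr:38

I4 = (16, 19, 21, 22)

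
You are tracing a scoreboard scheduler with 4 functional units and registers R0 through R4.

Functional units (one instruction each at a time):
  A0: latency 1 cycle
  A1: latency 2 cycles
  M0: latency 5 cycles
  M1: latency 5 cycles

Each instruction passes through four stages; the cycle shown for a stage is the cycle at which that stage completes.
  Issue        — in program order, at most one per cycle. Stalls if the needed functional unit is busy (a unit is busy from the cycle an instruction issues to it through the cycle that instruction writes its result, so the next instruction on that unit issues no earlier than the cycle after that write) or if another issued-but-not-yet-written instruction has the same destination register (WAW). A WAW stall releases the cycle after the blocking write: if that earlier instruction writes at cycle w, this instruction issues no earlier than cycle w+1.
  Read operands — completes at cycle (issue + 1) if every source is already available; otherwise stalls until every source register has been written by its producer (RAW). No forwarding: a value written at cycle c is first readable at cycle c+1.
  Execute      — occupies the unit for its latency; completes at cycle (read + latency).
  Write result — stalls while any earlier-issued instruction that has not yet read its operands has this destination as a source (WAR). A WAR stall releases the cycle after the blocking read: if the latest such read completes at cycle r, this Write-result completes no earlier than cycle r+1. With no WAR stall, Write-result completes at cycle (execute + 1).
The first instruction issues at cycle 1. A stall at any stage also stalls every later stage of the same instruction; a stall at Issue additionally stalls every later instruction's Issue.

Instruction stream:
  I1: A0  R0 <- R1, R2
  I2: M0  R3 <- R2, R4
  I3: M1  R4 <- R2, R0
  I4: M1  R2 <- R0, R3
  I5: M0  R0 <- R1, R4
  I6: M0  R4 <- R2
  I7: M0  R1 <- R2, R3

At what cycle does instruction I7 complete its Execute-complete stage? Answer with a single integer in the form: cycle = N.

cycle = 35

[I1] 1/2/3/4
[I2] 2/3/8/9
[I3] 3/5/10/11  (RAW R0: wait I1 write@4)
[I4] 12/13/18/19  (struct: M1 busy until I3 writes@11)
[I5] 13/14/19/20
[I6] 21/22/27/28  (struct: M0 busy until I5 writes@20)
[I7] 29/30/35/36  (struct: M0 busy until I6 writes@28)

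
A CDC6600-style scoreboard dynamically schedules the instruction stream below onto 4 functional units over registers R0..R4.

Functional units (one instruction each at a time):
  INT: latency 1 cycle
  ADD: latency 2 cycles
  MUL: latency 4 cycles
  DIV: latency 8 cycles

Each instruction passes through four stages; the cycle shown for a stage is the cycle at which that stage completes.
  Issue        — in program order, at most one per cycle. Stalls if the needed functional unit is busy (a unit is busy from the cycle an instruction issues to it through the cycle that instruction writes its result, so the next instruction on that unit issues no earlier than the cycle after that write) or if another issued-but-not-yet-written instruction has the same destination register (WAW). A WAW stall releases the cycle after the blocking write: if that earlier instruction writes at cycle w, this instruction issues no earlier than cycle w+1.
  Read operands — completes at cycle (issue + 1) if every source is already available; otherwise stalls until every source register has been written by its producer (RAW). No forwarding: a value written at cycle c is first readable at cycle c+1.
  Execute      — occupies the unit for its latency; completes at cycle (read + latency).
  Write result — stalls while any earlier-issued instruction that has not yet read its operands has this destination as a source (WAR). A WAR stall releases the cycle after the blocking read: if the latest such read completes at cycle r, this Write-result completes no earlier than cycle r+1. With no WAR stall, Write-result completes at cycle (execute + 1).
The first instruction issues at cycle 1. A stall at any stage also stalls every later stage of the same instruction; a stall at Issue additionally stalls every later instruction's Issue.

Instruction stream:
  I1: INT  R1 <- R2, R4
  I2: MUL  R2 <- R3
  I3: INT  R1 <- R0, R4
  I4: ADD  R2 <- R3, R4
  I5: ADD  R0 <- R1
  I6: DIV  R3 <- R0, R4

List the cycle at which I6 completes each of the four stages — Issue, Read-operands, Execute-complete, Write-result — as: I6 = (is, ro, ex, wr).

I6 = (15, 19, 27, 28)

  I1 | 1 | 2 | 3 | 4
  I2 | 2 | 3 | 7 | 8
  I3 | 5 | 6 | 7 | 8   struct: INT busy until I1 writes@4
  I4 | 9 | 10 | 12 | 13   WAW R2: wait I2 write@8
  I5 | 14 | 15 | 17 | 18   struct: ADD busy until I4 writes@13
  I6 | 15 | 19 | 27 | 28   RAW R0: wait I5 write@18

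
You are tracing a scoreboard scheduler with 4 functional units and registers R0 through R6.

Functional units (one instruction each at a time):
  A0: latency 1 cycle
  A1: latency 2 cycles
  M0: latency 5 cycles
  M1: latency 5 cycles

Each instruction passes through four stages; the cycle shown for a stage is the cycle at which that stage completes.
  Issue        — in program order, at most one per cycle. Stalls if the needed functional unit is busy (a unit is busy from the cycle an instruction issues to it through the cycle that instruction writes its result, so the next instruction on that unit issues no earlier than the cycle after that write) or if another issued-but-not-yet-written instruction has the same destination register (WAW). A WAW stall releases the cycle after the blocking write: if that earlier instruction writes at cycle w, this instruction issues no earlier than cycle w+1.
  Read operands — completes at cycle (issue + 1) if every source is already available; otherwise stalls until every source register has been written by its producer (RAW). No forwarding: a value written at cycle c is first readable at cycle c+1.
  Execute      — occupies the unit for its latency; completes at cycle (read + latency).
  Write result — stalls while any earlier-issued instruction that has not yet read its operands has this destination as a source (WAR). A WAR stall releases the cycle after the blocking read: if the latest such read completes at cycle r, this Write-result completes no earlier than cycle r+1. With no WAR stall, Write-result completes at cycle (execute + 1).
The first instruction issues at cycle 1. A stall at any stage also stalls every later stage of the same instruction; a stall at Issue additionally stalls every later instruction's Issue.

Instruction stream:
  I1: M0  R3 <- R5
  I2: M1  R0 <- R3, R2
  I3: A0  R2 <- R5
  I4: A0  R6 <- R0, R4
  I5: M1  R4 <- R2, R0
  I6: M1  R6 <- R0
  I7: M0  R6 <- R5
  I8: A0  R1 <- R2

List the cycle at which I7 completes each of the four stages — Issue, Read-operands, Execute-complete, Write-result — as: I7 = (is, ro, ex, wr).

I7 = (32, 33, 38, 39)

cycle 1: I1 issues→M0
cycle 2: I1 reads | I2 issues→M1
cycle 3: I3 issues→A0
cycle 4: I3 reads
cycle 5: I3 exec-done
cycle 7: I1 exec-done
cycle 8: I1 writes R3
cycle 9: I2 reads
cycle 10: I3 writes R2
cycle 11: I4 issues→A0
cycle 14: I2 exec-done
cycle 15: I2 writes R0
cycle 16: I4 reads | I5 issues→M1
cycle 17: I4 exec-done | I5 reads
cycle 18: I4 writes R6
cycle 22: I5 exec-done
cycle 23: I5 writes R4
cycle 24: I6 issues→M1
cycle 25: I6 reads
cycle 30: I6 exec-done
cycle 31: I6 writes R6
cycle 32: I7 issues→M0
cycle 33: I7 reads | I8 issues→A0
cycle 34: I8 reads
cycle 35: I8 exec-done
cycle 36: I8 writes R1
cycle 38: I7 exec-done
cycle 39: I7 writes R6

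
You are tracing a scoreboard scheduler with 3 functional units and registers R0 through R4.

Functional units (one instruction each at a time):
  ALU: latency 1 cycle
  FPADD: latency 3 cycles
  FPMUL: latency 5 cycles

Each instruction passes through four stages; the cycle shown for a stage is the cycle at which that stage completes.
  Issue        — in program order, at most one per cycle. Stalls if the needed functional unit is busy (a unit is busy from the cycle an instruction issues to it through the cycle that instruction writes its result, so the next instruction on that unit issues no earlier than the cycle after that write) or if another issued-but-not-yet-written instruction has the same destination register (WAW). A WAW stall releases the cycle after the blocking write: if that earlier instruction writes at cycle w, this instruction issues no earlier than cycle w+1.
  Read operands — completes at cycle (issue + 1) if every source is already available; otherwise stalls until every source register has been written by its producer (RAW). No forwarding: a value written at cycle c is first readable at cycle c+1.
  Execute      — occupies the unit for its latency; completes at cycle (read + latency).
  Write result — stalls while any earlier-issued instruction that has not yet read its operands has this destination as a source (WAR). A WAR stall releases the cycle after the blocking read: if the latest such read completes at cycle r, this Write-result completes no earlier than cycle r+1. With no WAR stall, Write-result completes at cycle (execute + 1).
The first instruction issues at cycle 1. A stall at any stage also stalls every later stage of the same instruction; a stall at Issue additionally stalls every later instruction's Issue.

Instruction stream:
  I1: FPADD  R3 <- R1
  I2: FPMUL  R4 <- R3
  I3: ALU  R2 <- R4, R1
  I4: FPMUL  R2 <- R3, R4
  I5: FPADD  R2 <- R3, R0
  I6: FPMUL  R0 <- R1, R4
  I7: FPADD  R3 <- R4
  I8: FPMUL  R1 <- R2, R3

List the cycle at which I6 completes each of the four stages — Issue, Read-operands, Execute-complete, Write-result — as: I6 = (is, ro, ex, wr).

I6 = (26, 27, 32, 33)

cycle 1: issue I1 (FPADD)
cycle 2: I1 read-ops · issue I2 (FPMUL)
cycle 3: issue I3 (ALU)
cycle 5: I1 finished on FPADD
cycle 6: I1→R3
cycle 7: I2 read-ops
cycle 12: I2 finished on FPMUL
cycle 13: I2→R4
cycle 14: I3 read-ops
cycle 15: I3 finished on ALU
cycle 16: I3→R2
cycle 17: issue I4 (FPMUL)
cycle 18: I4 read-ops
cycle 23: I4 finished on FPMUL
cycle 24: I4→R2
cycle 25: issue I5 (FPADD)
cycle 26: I5 read-ops · issue I6 (FPMUL)
cycle 27: I6 read-ops
cycle 29: I5 finished on FPADD
cycle 30: I5→R2
cycle 31: issue I7 (FPADD)
cycle 32: I6 finished on FPMUL · I7 read-ops
cycle 33: I6→R0
cycle 34: issue I8 (FPMUL)
cycle 35: I7 finished on FPADD
cycle 36: I7→R3
cycle 37: I8 read-ops
cycle 42: I8 finished on FPMUL
cycle 43: I8→R1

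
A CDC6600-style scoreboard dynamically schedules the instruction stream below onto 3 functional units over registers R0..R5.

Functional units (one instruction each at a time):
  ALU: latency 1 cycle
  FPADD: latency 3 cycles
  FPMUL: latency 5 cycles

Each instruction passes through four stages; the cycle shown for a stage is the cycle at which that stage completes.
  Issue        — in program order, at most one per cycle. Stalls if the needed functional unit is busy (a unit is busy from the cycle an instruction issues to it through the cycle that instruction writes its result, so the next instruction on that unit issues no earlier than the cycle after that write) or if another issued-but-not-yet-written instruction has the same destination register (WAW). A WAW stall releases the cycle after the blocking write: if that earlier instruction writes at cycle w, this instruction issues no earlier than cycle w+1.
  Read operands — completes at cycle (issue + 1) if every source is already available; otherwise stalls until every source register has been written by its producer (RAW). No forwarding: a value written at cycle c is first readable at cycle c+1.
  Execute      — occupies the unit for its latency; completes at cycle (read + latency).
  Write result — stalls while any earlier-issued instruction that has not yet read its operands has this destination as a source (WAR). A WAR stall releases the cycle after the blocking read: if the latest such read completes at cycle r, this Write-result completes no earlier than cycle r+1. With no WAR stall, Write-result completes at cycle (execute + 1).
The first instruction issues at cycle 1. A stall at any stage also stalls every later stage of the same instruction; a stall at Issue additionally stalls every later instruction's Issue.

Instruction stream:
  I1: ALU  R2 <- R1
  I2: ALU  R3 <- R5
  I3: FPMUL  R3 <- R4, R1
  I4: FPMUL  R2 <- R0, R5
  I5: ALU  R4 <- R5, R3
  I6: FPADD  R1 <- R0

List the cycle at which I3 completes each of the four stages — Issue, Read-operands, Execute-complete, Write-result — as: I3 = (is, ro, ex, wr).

I3 = (9, 10, 15, 16)

1) issue 1, read 2, done 3, write 4
2) issue 5, read 6, done 7, write 8  <struct: ALU busy until I1 writes@4>
3) issue 9, read 10, done 15, write 16  <WAW R3: wait I2 write@8>
4) issue 17, read 18, done 23, write 24  <struct: FPMUL busy until I3 writes@16>
5) issue 18, read 19, done 20, write 21
6) issue 19, read 20, done 23, write 24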